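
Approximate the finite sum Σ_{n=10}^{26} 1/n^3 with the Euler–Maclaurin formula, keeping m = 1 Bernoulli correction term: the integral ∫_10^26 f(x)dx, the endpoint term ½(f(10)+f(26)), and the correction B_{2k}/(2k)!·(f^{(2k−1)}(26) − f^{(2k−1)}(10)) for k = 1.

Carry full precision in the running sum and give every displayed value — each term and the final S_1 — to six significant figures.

Integral: ∫_10^26 1/x^3 dx = 0.00426036.
Endpoint term: (f(10) + f(26))/2 = (0.00100000 + 5.68958e-05)/2 = 0.000528448.
Running total after boundary: 0.00478880.
k=1: B_{2}/(2)! × [f^{(1)}(26) − f^{(1)}(10)] = 1/12 × (-6.56490e-06 − (-0.000300000)) = 2.44529e-05.

S_1 ≈ 0.00481326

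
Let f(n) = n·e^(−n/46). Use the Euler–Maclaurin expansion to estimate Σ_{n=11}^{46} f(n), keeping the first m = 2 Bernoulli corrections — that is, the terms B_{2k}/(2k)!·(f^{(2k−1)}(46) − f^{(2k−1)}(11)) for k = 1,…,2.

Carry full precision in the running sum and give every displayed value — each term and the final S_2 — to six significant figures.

Integral: ∫_11^46 x·e^(−x/46) dx = 507.467.
½[f(11) + f(46)] = ½[8.66043 + 16.9225] = 12.7914.
Integral + boundary = 520.258.
Order-1 term: 1/12 · (0.00000 − 0.599042) = -0.0499202.
After k=1: 520.208.
Order-2 term: −1/720 · (0.000347712 − 0.00102725) = 9.43806e-07.

S_2 ≈ 520.208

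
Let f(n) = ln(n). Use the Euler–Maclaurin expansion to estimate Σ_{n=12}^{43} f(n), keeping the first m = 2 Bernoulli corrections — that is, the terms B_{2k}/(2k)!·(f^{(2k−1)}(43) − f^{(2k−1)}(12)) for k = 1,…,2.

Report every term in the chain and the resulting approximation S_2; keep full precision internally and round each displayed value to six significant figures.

∫_12^43 ln(x) dx evaluates to 100.913.
Endpoint term: (f(12) + f(43))/2 = (2.48491 + 3.76120)/2 = 3.12305.
So far: 104.036.
Correction k=1: B_{2}/2! · (f^{(1)}(43) − f^{(1)}(12)) = 1/12 · (0.0232558 − 0.0833333) = -0.00500646.
Partial sum through k=1: 104.031.
Correction k=2: B_{4}/4! · (f^{(3)}(43) − f^{(3)}(12)) = −1/720 · (2.51550e-05 − 0.00115741) = 1.57257e-06.

S_2 ≈ 104.031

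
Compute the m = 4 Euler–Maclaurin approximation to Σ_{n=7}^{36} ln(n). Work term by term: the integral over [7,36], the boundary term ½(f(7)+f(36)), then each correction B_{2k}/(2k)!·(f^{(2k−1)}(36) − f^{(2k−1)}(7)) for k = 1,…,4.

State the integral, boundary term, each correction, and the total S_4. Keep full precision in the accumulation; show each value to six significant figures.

S_4 ≈ 89.1404

The integral term ∫_7^36 ln(x) dx = 86.3853.
Endpoint term: (f(7) + f(36))/2 = (1.94591 + 3.58352)/2 = 2.76471.
Running total after boundary: 89.1500.
Order-1 term: 1/12 · (0.0277778 − 0.142857) = -0.00958995.
Partial sum through k=1: 89.1404.
Order-2 term: −1/720 · (4.28669e-05 − 0.00583090) = 8.03894e-06.
Partial sum through k=2: 89.1404.
Order-3 term: 1/30240 · (3.96916e-07 − 0.00142798) = -4.72083e-08.
Partial sum through k=3: 89.1404.
Order-4 term: −1/1209600 · (9.18787e-09 − 0.000874271) = 7.22770e-10.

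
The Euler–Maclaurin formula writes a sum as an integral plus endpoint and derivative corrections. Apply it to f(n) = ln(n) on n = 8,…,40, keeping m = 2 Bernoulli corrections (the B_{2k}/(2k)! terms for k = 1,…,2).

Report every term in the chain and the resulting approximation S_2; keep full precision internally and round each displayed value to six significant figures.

S_2 ≈ 101.795

The integral term ∫_8^40 ln(x) dx = 98.9196.
Boundary: ½(f(8) + f(40)) = ½(2.07944 + 3.68888) = 2.88416.
So far: 101.804.
Correction k=1: B_{2}/2! · (f^{(1)}(40) − f^{(1)}(8)) = 1/12 · (0.0250000 − 0.125000) = -0.00833333.
Running total after k=1: 101.795.
Correction k=2: B_{4}/4! · (f^{(3)}(40) − f^{(3)}(8)) = −1/720 · (3.12500e-05 − 0.00390625) = 5.38194e-06.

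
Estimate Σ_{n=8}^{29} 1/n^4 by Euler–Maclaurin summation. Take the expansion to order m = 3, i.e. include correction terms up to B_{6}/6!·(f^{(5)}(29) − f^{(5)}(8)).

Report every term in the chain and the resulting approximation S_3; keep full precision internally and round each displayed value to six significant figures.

S_3 ≈ 0.000770230

Integral: ∫_8^29 1/x^4 dx = 0.000637374.
½[f(8) + f(29)] = ½[0.000244141 + 1.41387e-06] = 0.000122777.
Integral + boundary = 0.000760152.
Order-1 term: 1/12 · (-1.95016e-07 − (-0.000122070)) = 1.01563e-05.
After k=1: 0.000770308.
Order-2 term: −1/720 · (-6.95657e-09 − (-5.72205e-05)) = -7.94632e-08.
After k=2: 0.000770228.
Order-3 term: 1/30240 · (-4.63220e-10 − (-5.00679e-05)) = 1.65567e-09.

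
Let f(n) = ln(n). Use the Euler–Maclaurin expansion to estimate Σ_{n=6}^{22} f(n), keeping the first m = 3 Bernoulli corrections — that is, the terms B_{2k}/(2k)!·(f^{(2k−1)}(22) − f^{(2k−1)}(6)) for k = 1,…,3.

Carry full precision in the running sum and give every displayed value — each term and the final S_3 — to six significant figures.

S_3 ≈ 43.6837

Integral: ∫_6^22 ln(x) dx = 41.2524.
½[f(6) + f(22)] = ½[1.79176 + 3.09104] = 2.44140.
Integral + boundary = 43.6938.
Correction k=1: B_{2}/2! · (f^{(1)}(22) − f^{(1)}(6)) = 1/12 · (0.0454545 − 0.166667) = -0.0101010.
Partial sum through k=1: 43.6837.
Correction k=2: B_{4}/4! · (f^{(3)}(22) − f^{(3)}(6)) = −1/720 · (0.000187829 − 0.00925926) = 1.25992e-05.
Partial sum through k=2: 43.6837.
Correction k=3: B_{6}/6! · (f^{(5)}(22) − f^{(5)}(6)) = 1/30240 · (4.65691e-06 − 0.00308642) = -1.01910e-07.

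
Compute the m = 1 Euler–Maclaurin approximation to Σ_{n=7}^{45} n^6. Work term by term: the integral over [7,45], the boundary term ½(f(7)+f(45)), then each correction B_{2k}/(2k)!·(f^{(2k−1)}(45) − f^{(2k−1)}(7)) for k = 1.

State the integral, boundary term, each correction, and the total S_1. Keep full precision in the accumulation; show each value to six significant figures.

Integral: ∫_7^45 x^6 dx = 5.33812e+10.
Endpoint term: (f(7) + f(45))/2 = (117649 + 8.30377e+09)/2 = 4.15194e+09.
Running total after boundary: 5.75332e+10.
Order-1 term: 1/12 · (1.10717e+09 − 100842) = 9.22557e+07.

S_1 ≈ 5.76254e+10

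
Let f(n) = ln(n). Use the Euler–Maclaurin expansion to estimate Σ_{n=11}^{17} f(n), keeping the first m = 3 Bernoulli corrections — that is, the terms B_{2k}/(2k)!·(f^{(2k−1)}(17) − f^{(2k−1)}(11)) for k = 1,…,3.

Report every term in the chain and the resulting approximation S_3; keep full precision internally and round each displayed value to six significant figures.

Integral: ∫_11^17 ln(x) dx = 15.7878.
Boundary: ½(f(11) + f(17)) = ½(2.39790 + 2.83321) = 2.61555.
Integral + boundary = 18.4033.
Order-1 term: 1/12 · (0.0588235 − 0.0909091) = -0.00267380.
Partial sum through k=1: 18.4007.
Order-2 term: −1/720 · (0.000407083 − 0.00150263) = 1.52159e-06.
Partial sum through k=2: 18.4007.
Order-3 term: 1/30240 · (1.69031e-05 − 0.000149021) = -4.36898e-09.

S_3 ≈ 18.4007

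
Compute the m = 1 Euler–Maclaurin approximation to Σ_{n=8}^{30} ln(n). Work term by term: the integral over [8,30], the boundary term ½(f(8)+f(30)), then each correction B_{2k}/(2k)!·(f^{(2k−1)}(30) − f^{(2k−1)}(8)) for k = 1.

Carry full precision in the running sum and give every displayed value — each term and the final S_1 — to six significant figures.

S_1 ≈ 66.1331

Integral: ∫_8^30 ln(x) dx = 63.4004.
Boundary: ½(f(8) + f(30)) = ½(2.07944 + 3.40120) = 2.74032.
So far: 66.1407.
Order-1 term: 1/12 · (0.0333333 − 0.125000) = -0.00763889.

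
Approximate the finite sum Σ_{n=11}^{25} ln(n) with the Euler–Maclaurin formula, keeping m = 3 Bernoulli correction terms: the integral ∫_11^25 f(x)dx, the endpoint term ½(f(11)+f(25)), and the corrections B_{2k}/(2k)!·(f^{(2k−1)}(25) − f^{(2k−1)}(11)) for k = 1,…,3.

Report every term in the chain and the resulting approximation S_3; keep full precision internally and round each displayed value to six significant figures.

Integral: ∫_11^25 ln(x) dx = 40.0950.
½[f(11) + f(25)] = ½[2.39790 + 3.21888] = 2.80839.
So far: 42.9034.
Order-1 term: 1/12 · (0.0400000 − 0.0909091) = -0.00424242.
Partial sum through k=1: 42.8992.
Order-2 term: −1/720 · (0.000128000 − 0.00150263) = 1.90921e-06.
Partial sum through k=2: 42.8992.
Order-3 term: 1/30240 · (2.45760e-06 − 0.000149021) = -4.84668e-09.

S_3 ≈ 42.8992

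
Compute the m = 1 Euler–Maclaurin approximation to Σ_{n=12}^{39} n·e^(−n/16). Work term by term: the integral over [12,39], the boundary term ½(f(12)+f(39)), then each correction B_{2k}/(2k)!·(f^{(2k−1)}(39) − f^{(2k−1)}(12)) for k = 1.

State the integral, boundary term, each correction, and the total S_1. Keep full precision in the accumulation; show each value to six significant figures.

The integral term ∫_12^39 x·e^(−x/16) dx = 134.727.
Endpoint term: (f(12) + f(39))/2 = (5.66840 + 3.40778)/2 = 4.53809.
Integral + boundary = 139.265.
k=1: B_{2}/(2)! × [f^{(1)}(39) − f^{(1)}(12)] = 1/12 × (-0.125607 − 0.118092) = -0.0203082.

S_1 ≈ 139.244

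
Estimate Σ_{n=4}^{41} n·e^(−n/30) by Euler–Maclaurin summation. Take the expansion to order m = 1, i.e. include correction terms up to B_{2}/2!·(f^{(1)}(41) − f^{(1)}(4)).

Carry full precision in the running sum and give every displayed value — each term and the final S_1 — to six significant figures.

Integral: ∫_4^41 x·e^(−x/30) dx = 349.622.
Endpoint term: (f(4) + f(41))/2 = (3.50069 + 10.4532)/2 = 6.97693.
So far: 356.599.
k=1: B_{2}/(2)! × [f^{(1)}(41) − f^{(1)}(4)] = 1/12 × (-0.0934836 − 0.758484) = -0.0709973.

S_1 ≈ 356.528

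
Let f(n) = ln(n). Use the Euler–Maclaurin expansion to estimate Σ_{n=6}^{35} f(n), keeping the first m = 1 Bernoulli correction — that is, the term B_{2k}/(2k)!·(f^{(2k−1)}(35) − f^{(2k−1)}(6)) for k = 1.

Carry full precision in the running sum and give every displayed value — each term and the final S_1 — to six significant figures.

S_1 ≈ 87.3487

The integral term ∫_6^35 ln(x) dx = 84.6866.
Boundary: ½(f(6) + f(35)) = ½(1.79176 + 3.55535) = 2.67355.
Running total after boundary: 87.3602.
Order-1 term: 1/12 · (0.0285714 − 0.166667) = -0.0115079.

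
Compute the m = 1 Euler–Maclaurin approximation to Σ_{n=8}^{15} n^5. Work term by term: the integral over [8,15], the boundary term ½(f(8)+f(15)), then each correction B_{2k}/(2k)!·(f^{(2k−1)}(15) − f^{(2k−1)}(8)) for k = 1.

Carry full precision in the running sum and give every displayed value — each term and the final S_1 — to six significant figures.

The integral term ∫_8^15 x^5 dx = 1.85475e+06.
½[f(8) + f(15)] = ½[32768.0 + 759375] = 396072.
Running total after boundary: 2.25082e+06.
Correction k=1: B_{2}/2! · (f^{(1)}(15) − f^{(1)}(8)) = 1/12 · (253125 − 20480.0) = 19387.1.

S_1 ≈ 2.27021e+06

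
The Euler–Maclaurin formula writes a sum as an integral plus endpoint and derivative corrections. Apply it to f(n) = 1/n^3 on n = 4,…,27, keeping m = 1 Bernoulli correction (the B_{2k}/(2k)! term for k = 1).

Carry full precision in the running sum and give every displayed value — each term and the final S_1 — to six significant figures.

S_1 ≈ 0.0393781

∫_4^27 1/x^3 dx evaluates to 0.0305641.
Endpoint term: (f(4) + f(27))/2 = (0.0156250 + 5.08053e-05)/2 = 0.00783790.
So far: 0.0384020.
k=1: B_{2}/(2)! × [f^{(1)}(27) − f^{(1)}(4)] = 1/12 × (-5.64503e-06 − (-0.0117188)) = 0.000976092.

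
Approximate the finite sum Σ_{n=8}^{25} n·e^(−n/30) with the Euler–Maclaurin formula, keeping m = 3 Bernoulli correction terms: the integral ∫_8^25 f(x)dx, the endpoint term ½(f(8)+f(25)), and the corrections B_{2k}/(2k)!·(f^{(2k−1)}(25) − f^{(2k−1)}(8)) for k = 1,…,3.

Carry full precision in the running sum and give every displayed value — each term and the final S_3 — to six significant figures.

S_3 ≈ 164.527

∫_8^25 x·e^(−x/30) dx evaluates to 156.071.
Boundary: ½(f(8) + f(25)) = ½(6.12743 + 10.8650) = 8.49619.
Integral + boundary = 164.567.
Correction k=1: B_{2}/2! · (f^{(1)}(25) − f^{(1)}(8)) = 1/12 · (0.0724330 − 0.561681) = -0.0407706.
Running total after k=1: 164.527.
Correction k=2: B_{4}/4! · (f^{(3)}(25) − f^{(3)}(8)) = −1/720 · (0.00104625 − 0.00232615) = 1.77764e-06.
Running total after k=2: 164.527.
Correction k=3: B_{6}/6! · (f^{(5)}(25) − f^{(5)}(8)) = 1/30240 · (2.23559e-06 − 4.47580e-06) = -7.40809e-11.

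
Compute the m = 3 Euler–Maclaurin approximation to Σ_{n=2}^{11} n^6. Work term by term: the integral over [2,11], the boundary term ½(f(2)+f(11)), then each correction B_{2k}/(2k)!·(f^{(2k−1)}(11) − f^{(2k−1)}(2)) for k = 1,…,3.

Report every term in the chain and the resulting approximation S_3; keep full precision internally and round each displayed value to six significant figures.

∫_2^11 x^6 dx evaluates to 2.78386e+06.
Boundary: ½(f(2) + f(11)) = ½(64.0000 + 1.77156e+06) = 885812.
So far: 3.66968e+06.
Order-1 term: 1/12 · (966306 − 192.000) = 80509.5.
Running total after k=1: 3.75019e+06.
Order-2 term: −1/720 · (159720 − 960.000) = -220.500.
Running total after k=2: 3.74996e+06.
Order-3 term: 1/30240 · (7920.00 − 1440.00) = 0.214286.

S_3 ≈ 3.74996e+06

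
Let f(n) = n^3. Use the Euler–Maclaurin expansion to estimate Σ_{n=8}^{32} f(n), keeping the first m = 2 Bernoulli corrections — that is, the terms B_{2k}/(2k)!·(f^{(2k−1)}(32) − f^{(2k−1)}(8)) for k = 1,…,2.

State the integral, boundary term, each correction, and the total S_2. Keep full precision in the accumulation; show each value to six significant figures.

S_2 ≈ 278000

Integral: ∫_8^32 x^3 dx = 261120.
½[f(8) + f(32)] = ½[512.000 + 32768.0] = 16640.0.
Running total after boundary: 277760.
k=1: B_{2}/(2)! × [f^{(1)}(32) − f^{(1)}(8)] = 1/12 × (3072.00 − 192.000) = 240.000.
Running total after k=1: 278000.
k=2: B_{4}/(4)! × [f^{(3)}(32) − f^{(3)}(8)] = −1/720 × (6.00000 − 6.00000) = 0.00000.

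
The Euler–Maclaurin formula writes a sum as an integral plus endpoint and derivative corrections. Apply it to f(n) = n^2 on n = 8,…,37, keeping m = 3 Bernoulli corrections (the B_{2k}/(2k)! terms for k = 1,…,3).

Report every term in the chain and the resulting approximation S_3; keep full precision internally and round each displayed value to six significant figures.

The integral term ∫_8^37 x^2 dx = 16713.7.
Boundary: ½(f(8) + f(37)) = ½(64.0000 + 1369.00) = 716.500.
Running total after boundary: 17430.2.
k=1: B_{2}/(2)! × [f^{(1)}(37) − f^{(1)}(8)] = 1/12 × (74.0000 − 16.0000) = 4.83333.
Partial sum through k=1: 17435.0.
k=2: B_{4}/(4)! × [f^{(3)}(37) − f^{(3)}(8)] = −1/720 × (0.00000 − 0.00000) = 0.00000.
Partial sum through k=2: 17435.0.
k=3: B_{6}/(6)! × [f^{(5)}(37) − f^{(5)}(8)] = 1/30240 × (0.00000 − 0.00000) = 0.00000.

S_3 ≈ 17435.0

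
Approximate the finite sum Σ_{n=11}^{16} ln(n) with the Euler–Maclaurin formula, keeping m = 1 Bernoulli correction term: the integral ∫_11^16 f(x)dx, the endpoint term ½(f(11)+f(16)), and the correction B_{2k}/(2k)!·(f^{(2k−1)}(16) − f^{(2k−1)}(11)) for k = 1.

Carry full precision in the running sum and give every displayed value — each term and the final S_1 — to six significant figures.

∫_11^16 ln(x) dx evaluates to 12.9846.
Endpoint term: (f(11) + f(16))/2 = (2.39790 + 2.77259)/2 = 2.58524.
Running total after boundary: 15.5698.
Correction k=1: B_{2}/2! · (f^{(1)}(16) − f^{(1)}(11)) = 1/12 · (0.0625000 − 0.0909091) = -0.00236742.

S_1 ≈ 15.5674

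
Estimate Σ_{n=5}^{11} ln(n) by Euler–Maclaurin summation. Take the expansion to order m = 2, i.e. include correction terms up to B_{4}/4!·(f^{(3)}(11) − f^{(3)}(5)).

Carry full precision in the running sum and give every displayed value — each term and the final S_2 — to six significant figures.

S_2 ≈ 14.3243

∫_5^11 ln(x) dx evaluates to 12.3297.
Boundary: ½(f(5) + f(11)) = ½(1.60944 + 2.39790) = 2.00367.
Running total after boundary: 14.3333.
Order-1 term: 1/12 · (0.0909091 − 0.200000) = -0.00909091.
Partial sum through k=1: 14.3242.
Order-2 term: −1/720 · (0.00150263 − 0.0160000) = 2.01352e-05.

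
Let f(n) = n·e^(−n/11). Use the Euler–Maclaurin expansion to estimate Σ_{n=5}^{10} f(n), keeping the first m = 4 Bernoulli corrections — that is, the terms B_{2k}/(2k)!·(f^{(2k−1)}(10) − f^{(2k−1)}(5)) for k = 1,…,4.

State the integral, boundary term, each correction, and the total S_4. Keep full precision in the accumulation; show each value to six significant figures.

S_4 ≈ 22.2214

Integral: ∫_5^10 x·e^(−x/11) dx = 18.6459.
½[f(5) + f(10)] = ½[3.17368 + 4.02890] = 3.60129.
So far: 22.2472.
Correction k=1: B_{2}/2! · (f^{(1)}(10) − f^{(1)}(5)) = 1/12 · (0.0366264 − 0.346220) = -0.0257995.
Running total after k=1: 22.2214.
Correction k=2: B_{4}/4! · (f^{(3)}(10) − f^{(3)}(5)) = −1/720 · (0.00696204 − 0.0133528) = 8.87610e-06.
Running total after k=2: 22.2214.
Correction k=3: B_{6}/6! · (f^{(5)}(10) − f^{(5)}(5)) = 1/30240 · (0.000112573 − 0.000197061) = -2.79389e-09.
Running total after k=3: 22.2214.
Correction k=4: B_{8}/8! · (f^{(7)}(10) − f^{(7)}(5)) = −1/1209600 · (1.38520e-06 − 2.34519e-06) = 7.93637e-13.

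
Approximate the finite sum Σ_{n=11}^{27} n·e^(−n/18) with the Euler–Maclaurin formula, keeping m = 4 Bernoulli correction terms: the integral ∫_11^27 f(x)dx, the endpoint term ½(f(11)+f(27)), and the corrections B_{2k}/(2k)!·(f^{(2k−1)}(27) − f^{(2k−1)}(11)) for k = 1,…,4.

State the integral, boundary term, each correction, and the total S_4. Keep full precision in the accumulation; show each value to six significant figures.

S_4 ≈ 108.549

∫_11^27 x·e^(−x/18) dx evaluates to 102.579.
Boundary: ½(f(11) + f(27)) = ½(5.97022 + 6.02451) = 5.99737.
So far: 108.576.
k=1: B_{2}/(2)! × [f^{(1)}(27) − f^{(1)}(11)] = 1/12 × (-0.111565 − 0.211068) = -0.0268861.
After k=1: 108.549.
k=2: B_{4}/(4)! × [f^{(3)}(27) − f^{(3)}(11)] = −1/720 × (0.00103301 − 0.00400174) = 4.12323e-06.
After k=2: 108.549.
k=3: B_{6}/(6)! × [f^{(5)}(27) − f^{(5)}(11)] = 1/30240 × (7.43937e-06 − 2.26915e-05) = -5.04368e-10.
After k=3: 108.549.
k=4: B_{8}/(8)! × [f^{(7)}(27) − f^{(7)}(11)] = −1/1209600 × (3.60816e-08 − 1.01950e-07) = 5.44549e-14.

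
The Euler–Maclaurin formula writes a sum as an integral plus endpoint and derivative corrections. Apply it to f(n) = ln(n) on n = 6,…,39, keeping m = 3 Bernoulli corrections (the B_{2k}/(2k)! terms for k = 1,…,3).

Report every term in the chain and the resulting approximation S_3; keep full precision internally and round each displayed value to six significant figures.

S_3 ≈ 101.844

∫_6^39 ln(x) dx evaluates to 99.1283.
Endpoint term: (f(6) + f(39))/2 = (1.79176 + 3.66356)/2 = 2.72766.
Integral + boundary = 101.856.
k=1: B_{2}/(2)! × [f^{(1)}(39) − f^{(1)}(6)] = 1/12 × (0.0256410 − 0.166667) = -0.0117521.
Partial sum through k=1: 101.844.
k=2: B_{4}/(4)! × [f^{(3)}(39) − f^{(3)}(6)] = −1/720 × (3.37160e-05 − 0.00925926) = 1.28133e-05.
Partial sum through k=2: 101.844.
k=3: B_{6}/(6)! × [f^{(5)}(39) − f^{(5)}(6)] = 1/30240 × (2.66004e-07 − 0.00308642) = -1.02055e-07.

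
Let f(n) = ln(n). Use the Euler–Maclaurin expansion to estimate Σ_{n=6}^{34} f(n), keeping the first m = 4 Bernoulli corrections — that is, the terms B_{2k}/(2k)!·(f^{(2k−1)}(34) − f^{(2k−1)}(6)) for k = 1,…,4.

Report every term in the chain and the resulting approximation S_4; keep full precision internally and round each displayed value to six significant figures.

S_4 ≈ 83.7933

∫_6^34 ln(x) dx evaluates to 81.1457.
Endpoint term: (f(6) + f(34))/2 = (1.79176 + 3.52636)/2 = 2.65906.
So far: 83.8048.
k=1: B_{2}/(2)! × [f^{(1)}(34) − f^{(1)}(6)] = 1/12 × (0.0294118 − 0.166667) = -0.0114379.
After k=1: 83.7933.
k=2: B_{4}/(4)! × [f^{(3)}(34) − f^{(3)}(6)] = −1/720 × (5.08854e-05 − 0.00925926) = 1.27894e-05.
After k=2: 83.7933.
k=3: B_{6}/(6)! × [f^{(5)}(34) − f^{(5)}(6)] = 1/30240 × (5.28222e-07 − 0.00308642) = -1.02047e-07.
After k=3: 83.7933.
k=4: B_{8}/(8)! × [f^{(7)}(34) − f^{(7)}(6)] = −1/1209600 × (1.37082e-08 − 0.00257202) = 2.12633e-09.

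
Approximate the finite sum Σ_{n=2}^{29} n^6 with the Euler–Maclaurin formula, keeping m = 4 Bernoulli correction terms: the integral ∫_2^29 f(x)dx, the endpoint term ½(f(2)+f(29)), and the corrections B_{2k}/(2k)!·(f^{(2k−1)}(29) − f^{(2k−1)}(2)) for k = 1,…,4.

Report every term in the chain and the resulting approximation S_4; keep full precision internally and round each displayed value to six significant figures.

S_4 ≈ 2.77193e+09

The integral term ∫_2^29 x^6 dx = 2.46427e+09.
Boundary: ½(f(2) + f(29)) = ½(64.0000 + 5.94823e+08) = 2.97412e+08.
So far: 2.76168e+09.
Correction k=1: B_{2}/2! · (f^{(1)}(29) − f^{(1)}(2)) = 1/12 · (1.23067e+08 − 192.000) = 1.02556e+07.
Partial sum through k=1: 2.77194e+09.
Correction k=2: B_{4}/4! · (f^{(3)}(29) − f^{(3)}(2)) = −1/720 · (2.92668e+06 − 960.000) = -4063.50.
Partial sum through k=2: 2.77193e+09.
Correction k=3: B_{6}/6! · (f^{(5)}(29) − f^{(5)}(2)) = 1/30240 · (20880.0 − 1440.00) = 0.642857.
Partial sum through k=3: 2.77193e+09.
Correction k=4: B_{8}/8! · (f^{(7)}(29) − f^{(7)}(2)) = −1/1209600 · (0.00000 − 0.00000) = 0.00000.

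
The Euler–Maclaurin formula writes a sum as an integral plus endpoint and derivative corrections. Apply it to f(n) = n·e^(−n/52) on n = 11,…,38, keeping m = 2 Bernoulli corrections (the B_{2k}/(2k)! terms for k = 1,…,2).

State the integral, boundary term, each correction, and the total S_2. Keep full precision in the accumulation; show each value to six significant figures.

S_2 ≈ 411.350

∫_11^38 x·e^(−x/52) dx evaluates to 397.792.
½[f(11) + f(38)] = ½[8.90272 + 18.2985] = 13.6006.
Running total after boundary: 411.393.
Order-1 term: 1/12 · (0.129645 − 0.638132) = -0.0423739.
Running total after k=1: 411.350.
Order-2 term: −1/720 · (0.000404113 − 0.000834618) = 5.97924e-07.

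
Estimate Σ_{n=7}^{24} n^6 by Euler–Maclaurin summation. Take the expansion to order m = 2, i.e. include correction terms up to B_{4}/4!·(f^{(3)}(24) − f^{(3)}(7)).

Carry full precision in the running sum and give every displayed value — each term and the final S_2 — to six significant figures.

S_2 ≈ 7.54674e+08

The integral term ∫_7^24 x^6 dx = 6.55093e+08.
Boundary: ½(f(7) + f(24)) = ½(117649 + 1.91103e+08) = 9.56103e+07.
Running total after boundary: 7.50703e+08.
Order-1 term: 1/12 · (4.77757e+07 − 100842) = 3.97291e+06.
Running total after k=1: 7.54676e+08.
Order-2 term: −1/720 · (1.65888e+06 − 41160.0) = -2246.83.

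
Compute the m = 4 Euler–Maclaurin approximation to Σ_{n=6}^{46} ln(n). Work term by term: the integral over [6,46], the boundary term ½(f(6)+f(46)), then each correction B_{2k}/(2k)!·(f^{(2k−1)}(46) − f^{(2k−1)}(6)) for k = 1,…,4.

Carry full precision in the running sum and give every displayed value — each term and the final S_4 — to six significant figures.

Integral: ∫_6^46 ln(x) dx = 125.367.
½[f(6) + f(46)] = ½[1.79176 + 3.82864] = 2.81020.
Running total after boundary: 128.177.
k=1: B_{2}/(2)! × [f^{(1)}(46) − f^{(1)}(6)] = 1/12 × (0.0217391 − 0.166667) = -0.0120773.
Running total after k=1: 128.165.
k=2: B_{4}/(4)! × [f^{(3)}(46) − f^{(3)}(6)] = −1/720 × (2.05474e-05 − 0.00925926) = 1.28315e-05.
Running total after k=2: 128.165.
k=3: B_{6}/(6)! × [f^{(5)}(46) − f^{(5)}(6)] = 1/30240 × (1.16526e-07 − 0.00308642) = -1.02060e-07.
Running total after k=3: 128.165.
k=4: B_{8}/(8)! × [f^{(7)}(46) − f^{(7)}(6)] = −1/1209600 × (1.65207e-09 − 0.00257202) = 2.12633e-09.

S_4 ≈ 128.165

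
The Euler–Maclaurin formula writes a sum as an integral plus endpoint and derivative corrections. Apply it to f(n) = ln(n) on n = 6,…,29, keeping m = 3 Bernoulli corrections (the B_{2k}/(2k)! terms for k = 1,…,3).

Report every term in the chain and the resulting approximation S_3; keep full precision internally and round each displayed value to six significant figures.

Integral: ∫_6^29 ln(x) dx = 63.9010.
Boundary: ½(f(6) + f(29)) = ½(1.79176 + 3.36730) = 2.57953.
Integral + boundary = 66.4805.
k=1: B_{2}/(2)! × [f^{(1)}(29) − f^{(1)}(6)] = 1/12 × (0.0344828 − 0.166667) = -0.0110153.
Running total after k=1: 66.4695.
k=2: B_{4}/(4)! × [f^{(3)}(29) − f^{(3)}(6)] = −1/720 × (8.20042e-05 − 0.00925926) = 1.27462e-05.
Running total after k=2: 66.4695.
k=3: B_{6}/(6)! × [f^{(5)}(29) − f^{(5)}(6)] = 1/30240 × (1.17010e-06 − 0.00308642) = -1.02025e-07.

S_3 ≈ 66.4695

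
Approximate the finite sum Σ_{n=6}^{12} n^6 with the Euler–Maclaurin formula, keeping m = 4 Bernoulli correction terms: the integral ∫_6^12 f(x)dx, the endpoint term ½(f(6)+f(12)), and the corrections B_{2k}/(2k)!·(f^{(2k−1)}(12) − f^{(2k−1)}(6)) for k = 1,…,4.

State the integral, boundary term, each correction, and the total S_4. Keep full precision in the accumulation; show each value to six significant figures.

Integral: ∫_6^12 x^6 dx = 5.07884e+06.
Boundary: ½(f(6) + f(12)) = ½(46656.0 + 2.98598e+06) = 1.51632e+06.
Running total after boundary: 6.59516e+06.
k=1: B_{2}/(2)! × [f^{(1)}(12) − f^{(1)}(6)] = 1/12 × (1.49299e+06 − 46656.0) = 120528.
After k=1: 6.71569e+06.
k=2: B_{4}/(4)! × [f^{(3)}(12) − f^{(3)}(6)] = −1/720 × (207360 − 25920.0) = -252.000.
After k=2: 6.71543e+06.
k=3: B_{6}/(6)! × [f^{(5)}(12) − f^{(5)}(6)] = 1/30240 × (8640.00 − 4320.00) = 0.142857.
After k=3: 6.71544e+06.
k=4: B_{8}/(8)! × [f^{(7)}(12) − f^{(7)}(6)] = −1/1209600 × (0.00000 − 0.00000) = 0.00000.

S_4 ≈ 6.71544e+06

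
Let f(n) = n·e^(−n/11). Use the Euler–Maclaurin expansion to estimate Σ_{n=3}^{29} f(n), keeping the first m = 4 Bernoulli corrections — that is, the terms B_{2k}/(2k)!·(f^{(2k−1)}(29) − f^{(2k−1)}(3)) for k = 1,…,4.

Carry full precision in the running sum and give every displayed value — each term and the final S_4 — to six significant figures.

∫_3^29 x·e^(−x/11) dx evaluates to 85.7269.
Boundary: ½(f(3) + f(29)) = ½(2.28390 + 2.07702) = 2.18046.
Running total after boundary: 87.9074.
Correction k=1: B_{2}/2! · (f^{(1)}(29) − f^{(1)}(3)) = 1/12 · (-0.117198 − 0.553673) = -0.0559059.
After k=1: 87.8515.
Correction k=2: B_{4}/4! · (f^{(3)}(29) − f^{(3)}(3)) = −1/720 · (0.000215240 − 0.0171593) = 2.35334e-05.
After k=2: 87.8515.
Correction k=3: B_{6}/6! · (f^{(5)}(29) − f^{(5)}(3)) = 1/30240 · (1.15625e-05 − 0.000245808) = -7.74621e-09.
After k=3: 87.8515.
Correction k=4: B_{8}/8! · (f^{(7)}(29) − f^{(7)}(3)) = −1/1209600 · (1.76414e-07 − 2.89094e-06) = 2.24415e-12.

S_4 ≈ 87.8515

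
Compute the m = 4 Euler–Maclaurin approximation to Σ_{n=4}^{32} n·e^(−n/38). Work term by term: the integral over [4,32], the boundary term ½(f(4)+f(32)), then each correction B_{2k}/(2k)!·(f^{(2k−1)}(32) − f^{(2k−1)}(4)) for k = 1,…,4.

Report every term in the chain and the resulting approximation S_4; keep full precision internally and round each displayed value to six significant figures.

Integral: ∫_4^32 x·e^(−x/38) dx = 290.605.
Boundary: ½(f(4) + f(32)) = ½(3.60035 + 13.7857) = 8.69302.
So far: 299.298.
k=1: B_{2}/(2)! × [f^{(1)}(32) − f^{(1)}(4)] = 1/12 × (0.0680215 − 0.805342) = -0.0614433.
Partial sum through k=1: 299.236.
k=2: B_{4}/(4)! × [f^{(3)}(32) − f^{(3)}(4)] = −1/720 × (0.000643786 − 0.00180437) = 1.61193e-06.
Partial sum through k=2: 299.236.
k=3: B_{6}/(6)! × [f^{(5)}(32) − f^{(5)}(4)] = 1/30240 × (8.59048e-07 − 2.11290e-06) = -4.14635e-11.
Partial sum through k=3: 299.236.
k=4: B_{8}/(8)! × [f^{(7)}(32) − f^{(7)}(4)] = −1/1209600 × (8.81067e-10 − 2.06111e-09) = 9.75563e-16.

S_4 ≈ 299.236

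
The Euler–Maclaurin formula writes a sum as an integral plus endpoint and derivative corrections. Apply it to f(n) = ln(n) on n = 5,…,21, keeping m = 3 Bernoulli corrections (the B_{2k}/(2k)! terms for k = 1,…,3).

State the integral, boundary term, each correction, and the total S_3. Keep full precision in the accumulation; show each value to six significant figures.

The integral term ∫_5^21 ln(x) dx = 39.8878.
Endpoint term: (f(5) + f(21))/2 = (1.60944 + 3.04452)/2 = 2.32698.
Running total after boundary: 42.2148.
k=1: B_{2}/(2)! × [f^{(1)}(21) − f^{(1)}(5)] = 1/12 × (0.0476190 − 0.200000) = -0.0126984.
Partial sum through k=1: 42.2021.
k=2: B_{4}/(4)! × [f^{(3)}(21) − f^{(3)}(5)] = −1/720 × (0.000215959 − 0.0160000) = 2.19223e-05.
Partial sum through k=2: 42.2021.
k=3: B_{6}/(6)! × [f^{(5)}(21) − f^{(5)}(5)] = 1/30240 × (5.87645e-06 − 0.00768000) = -2.53774e-07.

S_3 ≈ 42.2021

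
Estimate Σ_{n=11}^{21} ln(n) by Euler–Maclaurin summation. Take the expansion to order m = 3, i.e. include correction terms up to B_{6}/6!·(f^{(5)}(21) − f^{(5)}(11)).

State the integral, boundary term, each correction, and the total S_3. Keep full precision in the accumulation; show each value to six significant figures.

S_3 ≈ 30.2757

The integral term ∫_11^21 ln(x) dx = 27.5581.
Boundary: ½(f(11) + f(21)) = ½(2.39790 + 3.04452) = 2.72121.
So far: 30.2793.
Correction k=1: B_{2}/2! · (f^{(1)}(21) − f^{(1)}(11)) = 1/12 · (0.0476190 − 0.0909091) = -0.00360750.
After k=1: 30.2757.
Correction k=2: B_{4}/4! · (f^{(3)}(21) − f^{(3)}(11)) = −1/720 · (0.000215959 − 0.00150263) = 1.78704e-06.
After k=2: 30.2757.
Correction k=3: B_{6}/6! · (f^{(5)}(21) − f^{(5)}(11)) = 1/30240 · (5.87645e-06 − 0.000149021) = -4.73362e-09.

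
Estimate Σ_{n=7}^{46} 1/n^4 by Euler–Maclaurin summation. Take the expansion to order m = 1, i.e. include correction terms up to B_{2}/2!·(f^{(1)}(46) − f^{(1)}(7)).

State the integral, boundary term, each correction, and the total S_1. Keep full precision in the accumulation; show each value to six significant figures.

The integral term ∫_7^46 1/x^4 dx = 0.000968393.
Boundary: ½(f(7) + f(46)) = ½(0.000416493 + 2.23341e-07) = 0.000208358.
Running total after boundary: 0.00117675.
Order-1 term: 1/12 · (-1.94210e-08 − (-0.000237996)) = 1.98314e-05.

S_1 ≈ 0.00119658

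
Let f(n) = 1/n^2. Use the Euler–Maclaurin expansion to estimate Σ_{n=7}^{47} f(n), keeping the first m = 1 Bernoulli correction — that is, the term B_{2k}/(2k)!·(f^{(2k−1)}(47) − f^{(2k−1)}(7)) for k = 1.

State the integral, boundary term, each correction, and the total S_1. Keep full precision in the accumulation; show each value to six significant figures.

S_1 ≈ 0.132495

∫_7^47 1/x^2 dx evaluates to 0.121581.
½[f(7) + f(47)] = ½[0.0204082 + 0.000452694] = 0.0104304.
Integral + boundary = 0.132011.
Correction k=1: B_{2}/2! · (f^{(1)}(47) − f^{(1)}(7)) = 1/12 · (-1.92636e-05 − (-0.00583090)) = 0.000484303.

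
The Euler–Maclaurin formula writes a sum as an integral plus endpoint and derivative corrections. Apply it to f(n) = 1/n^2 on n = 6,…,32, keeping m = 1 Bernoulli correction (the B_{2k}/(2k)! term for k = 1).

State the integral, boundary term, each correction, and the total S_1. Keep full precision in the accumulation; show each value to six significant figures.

S_1 ≈ 0.150560

∫_6^32 1/x^2 dx evaluates to 0.135417.
Endpoint term: (f(6) + f(32))/2 = (0.0277778 + 0.000976562)/2 = 0.0143772.
Running total after boundary: 0.149794.
k=1: B_{2}/(2)! × [f^{(1)}(32) − f^{(1)}(6)] = 1/12 × (-6.10352e-05 − (-0.00925926)) = 0.000766519.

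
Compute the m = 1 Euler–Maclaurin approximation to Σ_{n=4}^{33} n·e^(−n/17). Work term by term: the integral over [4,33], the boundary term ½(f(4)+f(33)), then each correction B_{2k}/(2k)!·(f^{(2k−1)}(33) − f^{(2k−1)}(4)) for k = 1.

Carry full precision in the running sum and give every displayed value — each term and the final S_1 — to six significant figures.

S_1 ≈ 164.033

Integral: ∫_4^33 x·e^(−x/17) dx = 160.146.
½[f(4) + f(33)] = ½[3.16135 + 4.73665] = 3.94900.
Running total after boundary: 164.095.
k=1: B_{2}/(2)! × [f^{(1)}(33) − f^{(1)}(4)] = 1/12 × (-0.135092 − 0.604376) = -0.0616223.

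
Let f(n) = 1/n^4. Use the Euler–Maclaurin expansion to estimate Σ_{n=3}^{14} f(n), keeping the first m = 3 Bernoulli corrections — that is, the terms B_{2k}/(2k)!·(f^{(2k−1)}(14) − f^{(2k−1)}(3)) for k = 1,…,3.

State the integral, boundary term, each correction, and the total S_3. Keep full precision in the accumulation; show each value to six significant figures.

∫_3^14 1/x^4 dx evaluates to 0.0122242.
Endpoint term: (f(3) + f(14))/2 = (0.0123457 + 2.60308e-05)/2 = 0.00618585.
Integral + boundary = 0.0184101.
k=1: B_{2}/(2)! × [f^{(1)}(14) − f^{(1)}(3)] = 1/12 × (-7.43738e-06 − (-0.0164609)) = 0.00137112.
Partial sum through k=1: 0.0197812.
k=2: B_{4}/(4)! × [f^{(3)}(14) − f^{(3)}(3)] = −1/720 × (-1.13837e-06 − (-0.0548697)) = -7.62063e-05.
Partial sum through k=2: 0.0197050.
k=3: B_{6}/(6)! × [f^{(5)}(14) − f^{(5)}(3)] = 1/30240 × (-3.25250e-07 − (-0.341411)) = 1.12900e-05.

S_3 ≈ 0.0197163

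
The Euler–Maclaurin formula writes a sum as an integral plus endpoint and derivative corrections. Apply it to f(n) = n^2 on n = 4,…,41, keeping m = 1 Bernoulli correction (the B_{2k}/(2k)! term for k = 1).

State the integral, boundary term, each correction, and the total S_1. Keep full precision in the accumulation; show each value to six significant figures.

S_1 ≈ 23807.0

∫_4^41 x^2 dx evaluates to 22952.3.
Endpoint term: (f(4) + f(41))/2 = (16.0000 + 1681.00)/2 = 848.500.
So far: 23800.8.
k=1: B_{2}/(2)! × [f^{(1)}(41) − f^{(1)}(4)] = 1/12 × (82.0000 − 8.00000) = 6.16667.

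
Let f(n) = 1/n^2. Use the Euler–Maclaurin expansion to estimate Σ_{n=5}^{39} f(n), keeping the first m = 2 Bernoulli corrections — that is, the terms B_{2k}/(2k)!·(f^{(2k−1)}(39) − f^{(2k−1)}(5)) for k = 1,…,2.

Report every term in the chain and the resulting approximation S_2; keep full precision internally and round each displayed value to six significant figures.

S_2 ≈ 0.196008

∫_5^39 1/x^2 dx evaluates to 0.174359.
½[f(5) + f(39)] = ½[0.0400000 + 0.000657462] = 0.0203287.
Running total after boundary: 0.194688.
Correction k=1: B_{2}/2! · (f^{(1)}(39) − f^{(1)}(5)) = 1/12 · (-3.37160e-05 − (-0.0160000)) = 0.00133052.
Running total after k=1: 0.196018.
Correction k=2: B_{4}/4! · (f^{(3)}(39) − f^{(3)}(5)) = −1/720 · (-2.66004e-07 − (-0.00768000)) = -1.06663e-05.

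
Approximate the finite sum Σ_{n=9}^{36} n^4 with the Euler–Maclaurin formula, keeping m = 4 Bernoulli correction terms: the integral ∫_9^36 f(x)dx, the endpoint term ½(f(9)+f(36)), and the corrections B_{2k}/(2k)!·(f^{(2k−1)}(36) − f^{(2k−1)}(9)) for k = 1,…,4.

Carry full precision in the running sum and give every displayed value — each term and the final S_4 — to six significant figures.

S_4 ≈ 1.29398e+07

Integral: ∫_9^36 x^4 dx = 1.20814e+07.
Endpoint term: (f(9) + f(36))/2 = (6561.00 + 1.67962e+06)/2 = 843088.
So far: 1.29245e+07.
k=1: B_{2}/(2)! × [f^{(1)}(36) − f^{(1)}(9)] = 1/12 × (186624 − 2916.00) = 15309.0.
After k=1: 1.29398e+07.
k=2: B_{4}/(4)! × [f^{(3)}(36) − f^{(3)}(9)] = −1/720 × (864.000 − 216.000) = -0.900000.
After k=2: 1.29398e+07.
k=3: B_{6}/(6)! × [f^{(5)}(36) − f^{(5)}(9)] = 1/30240 × (0.00000 − 0.00000) = 0.00000.
After k=3: 1.29398e+07.
k=4: B_{8}/(8)! × [f^{(7)}(36) − f^{(7)}(9)] = −1/1209600 × (0.00000 − 0.00000) = 0.00000.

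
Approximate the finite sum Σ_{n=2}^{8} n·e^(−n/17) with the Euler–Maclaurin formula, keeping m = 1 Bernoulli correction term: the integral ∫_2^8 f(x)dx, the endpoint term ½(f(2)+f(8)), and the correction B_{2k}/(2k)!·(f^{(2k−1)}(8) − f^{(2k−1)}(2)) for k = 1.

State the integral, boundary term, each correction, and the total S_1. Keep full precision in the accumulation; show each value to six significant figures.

Integral: ∫_2^8 x·e^(−x/17) dx = 21.6804.
Endpoint term: (f(2) + f(8))/2 = (1.77802 + 4.99708)/2 = 3.38755.
So far: 25.0679.
k=1: B_{2}/(2)! × [f^{(1)}(8) − f^{(1)}(2)] = 1/12 × (0.330689 − 0.784420) = -0.0378110.

S_1 ≈ 25.0301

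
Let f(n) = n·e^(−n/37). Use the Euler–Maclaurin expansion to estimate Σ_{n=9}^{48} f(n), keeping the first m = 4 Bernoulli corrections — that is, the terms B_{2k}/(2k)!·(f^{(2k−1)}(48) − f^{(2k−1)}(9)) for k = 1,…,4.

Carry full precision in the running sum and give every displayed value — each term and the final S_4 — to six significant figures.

Integral: ∫_9^48 x·e^(−x/37) dx = 475.073.
Boundary: ½(f(9) + f(48)) = ½(7.05673 + 13.1169) = 10.0868.
Integral + boundary = 485.160.
k=1: B_{2}/(2)! × [f^{(1)}(48) − f^{(1)}(9)] = 1/12 × (-0.0812422 − 0.593358) = -0.0562167.
After k=1: 485.104.
k=2: B_{4}/(4)! × [f^{(3)}(48) − f^{(3)}(9)] = −1/720 × (0.000339881 − 0.00157890) = 1.72087e-06.
After k=2: 485.104.
k=3: B_{6}/(6)! × [f^{(5)}(48) − f^{(5)}(9)] = 1/30240 × (5.39887e-07 − 1.99005e-06) = -4.79553e-11.
After k=3: 485.104.
k=4: B_{8}/(8)! × [f^{(7)}(48) − f^{(7)}(9)] = −1/1209600 × (6.07381e-10 − 2.06485e-09) = 1.20492e-15.

S_4 ≈ 485.104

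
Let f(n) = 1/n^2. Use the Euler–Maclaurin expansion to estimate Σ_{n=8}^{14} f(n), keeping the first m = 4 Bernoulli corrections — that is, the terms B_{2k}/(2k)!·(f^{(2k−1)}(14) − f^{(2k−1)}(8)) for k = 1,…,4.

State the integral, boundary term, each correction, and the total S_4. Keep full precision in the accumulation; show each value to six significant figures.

S_4 ≈ 0.0641988

∫_8^14 1/x^2 dx evaluates to 0.0535714.
½[f(8) + f(14)] = ½[0.0156250 + 0.00510204] = 0.0103635.
So far: 0.0639349.
Correction k=1: B_{2}/2! · (f^{(1)}(14) − f^{(1)}(8)) = 1/12 · (-0.000728863 − (-0.00390625)) = 0.000264782.
After k=1: 0.0641997.
Correction k=2: B_{4}/4! · (f^{(3)}(14) − f^{(3)}(8)) = −1/720 · (-4.46243e-05 − (-0.000732422)) = -9.55274e-07.
After k=2: 0.0641988.
Correction k=3: B_{6}/6! · (f^{(5)}(14) − f^{(5)}(8)) = 1/30240 · (-6.83024e-06 − (-0.000343323)) = 1.11274e-08.
After k=3: 0.0641988.
Correction k=4: B_{8}/8! · (f^{(7)}(14) − f^{(7)}(8)) = −1/1209600 · (-1.95150e-06 − (-0.000300407)) = -2.46739e-10.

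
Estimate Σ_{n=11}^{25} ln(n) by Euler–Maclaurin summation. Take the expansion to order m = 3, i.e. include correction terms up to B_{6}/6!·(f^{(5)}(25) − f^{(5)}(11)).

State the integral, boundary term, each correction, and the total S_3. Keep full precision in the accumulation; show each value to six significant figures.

The integral term ∫_11^25 ln(x) dx = 40.0950.
½[f(11) + f(25)] = ½[2.39790 + 3.21888] = 2.80839.
Running total after boundary: 42.9034.
Correction k=1: B_{2}/2! · (f^{(1)}(25) − f^{(1)}(11)) = 1/12 · (0.0400000 − 0.0909091) = -0.00424242.
After k=1: 42.8992.
Correction k=2: B_{4}/4! · (f^{(3)}(25) − f^{(3)}(11)) = −1/720 · (0.000128000 − 0.00150263) = 1.90921e-06.
After k=2: 42.8992.
Correction k=3: B_{6}/6! · (f^{(5)}(25) − f^{(5)}(11)) = 1/30240 · (2.45760e-06 − 0.000149021) = -4.84668e-09.

S_3 ≈ 42.8992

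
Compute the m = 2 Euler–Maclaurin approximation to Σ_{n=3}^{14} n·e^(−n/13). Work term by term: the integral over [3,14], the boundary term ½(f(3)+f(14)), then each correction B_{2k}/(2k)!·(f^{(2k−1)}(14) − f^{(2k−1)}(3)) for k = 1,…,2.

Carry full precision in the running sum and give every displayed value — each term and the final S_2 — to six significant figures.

Integral: ∫_3^14 x·e^(−x/13) dx = 45.5706.
½[f(3) + f(14)] = ½[2.38177 + 4.76899] = 3.57538.
Running total after boundary: 49.1459.
k=1: B_{2}/(2)! × [f^{(1)}(14) − f^{(1)}(3)] = 1/12 × (-0.0262032 − 0.610710) = -0.0530761.
After k=1: 49.0929.
k=2: B_{4}/(4)! × [f^{(3)}(14) − f^{(3)}(3)] = −1/720 × (0.00387622 − 0.0130092) = 1.26847e-05.

S_2 ≈ 49.0929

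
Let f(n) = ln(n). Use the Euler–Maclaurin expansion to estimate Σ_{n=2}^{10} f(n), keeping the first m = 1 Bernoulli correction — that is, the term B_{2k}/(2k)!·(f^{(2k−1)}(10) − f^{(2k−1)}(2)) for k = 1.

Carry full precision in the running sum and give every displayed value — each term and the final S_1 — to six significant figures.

The integral term ∫_2^10 ln(x) dx = 13.6396.
½[f(2) + f(10)] = ½[0.693147 + 2.30259] = 1.49787.
Integral + boundary = 15.1374.
Correction k=1: B_{2}/2! · (f^{(1)}(10) − f^{(1)}(2)) = 1/12 · (0.100000 − 0.500000) = -0.0333333.

S_1 ≈ 15.1041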